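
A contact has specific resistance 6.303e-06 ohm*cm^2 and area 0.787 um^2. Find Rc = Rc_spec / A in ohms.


Step 1: Convert area to cm^2: 0.787 um^2 = 7.8700e-09 cm^2
Step 2: Rc = Rc_spec / A = 6.303e-06 / 7.8700e-09
Step 3: Rc = 8.01e+02 ohms

8.01e+02


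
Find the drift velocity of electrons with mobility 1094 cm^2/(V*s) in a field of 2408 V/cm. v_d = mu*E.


Step 1: v_d = mu * E
Step 2: v_d = 1094 * 2408 = 2634352
Step 3: v_d = 2.63e+06 cm/s

2.63e+06


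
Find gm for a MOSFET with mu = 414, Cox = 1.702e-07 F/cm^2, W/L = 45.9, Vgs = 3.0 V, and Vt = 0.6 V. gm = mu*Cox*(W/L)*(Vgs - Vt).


Step 1: Vov = Vgs - Vt = 3.0 - 0.6 = 2.4 V
Step 2: gm = mu * Cox * (W/L) * Vov
Step 3: gm = 414 * 1.702e-07 * 45.9 * 2.4 = 7.76e-03 S

7.76e-03


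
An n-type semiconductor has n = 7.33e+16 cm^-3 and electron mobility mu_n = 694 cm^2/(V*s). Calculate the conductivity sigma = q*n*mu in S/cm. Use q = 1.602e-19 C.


Step 1: sigma = q * n * mu
Step 2: sigma = 1.602e-19 * 7.33e+16 * 694
Step 3: sigma = 8.149e+00 S/cm

8.149e+00


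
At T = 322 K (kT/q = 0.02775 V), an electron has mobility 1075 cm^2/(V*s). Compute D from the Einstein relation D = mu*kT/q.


Step 1: D = mu * (kT/q)
Step 2: D = 1075 * 0.02775
Step 3: D = 29.83 cm^2/s

29.83


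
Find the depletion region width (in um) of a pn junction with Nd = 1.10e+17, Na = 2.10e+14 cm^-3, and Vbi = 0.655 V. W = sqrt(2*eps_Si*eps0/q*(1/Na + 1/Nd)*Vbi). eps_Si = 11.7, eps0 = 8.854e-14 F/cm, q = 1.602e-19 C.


Step 1: 1/Na + 1/Nd = 1/2.10e+14 + 1/1.10e+17 = 4.77100e-15
Step 2: 2*eps*eps0/q = 2*11.7*8.854e-14/1.602e-19 = 1.293281e+07
Step 3: W^2 = 1.293281e+07 * 4.77100e-15 * 0.655 = 4.04151e-08
Step 4: W = sqrt(4.04151e-08) = 2.010e-04 cm = 2.01 um

2.01


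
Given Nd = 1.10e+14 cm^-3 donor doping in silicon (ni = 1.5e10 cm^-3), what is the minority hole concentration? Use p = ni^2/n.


Step 1: Since Nd >> ni, n ≈ Nd = 1.10e+14 cm^-3
Step 2: p = ni^2 / n = (1.5e10)^2 / 1.10e+14
Step 3: p = 2.25e20 / 1.10e+14 = 2.05e+06 cm^-3

2.05e+06


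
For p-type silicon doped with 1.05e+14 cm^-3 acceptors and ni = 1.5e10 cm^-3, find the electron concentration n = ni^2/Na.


Step 1: Majority hole concentration p ≈ Na = 1.05e+14 cm^-3
Step 2: n = ni^2 / Na = (1.5e10)^2 / 1.05e+14
Step 3: n = 2.14e+06 cm^-3

2.14e+06


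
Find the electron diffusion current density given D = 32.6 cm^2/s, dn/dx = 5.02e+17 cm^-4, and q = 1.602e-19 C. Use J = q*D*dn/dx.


Step 1: J = q * D * (dn/dx)
Step 2: J = 1.602e-19 * 32.6 * 5.02e+17
Step 3: J = 2.62e+00 A/cm^2

2.62e+00


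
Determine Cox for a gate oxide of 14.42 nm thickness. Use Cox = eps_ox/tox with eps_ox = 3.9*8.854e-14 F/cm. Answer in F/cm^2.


Step 1: eps_ox = 3.9 * 8.854e-14 = 3.45306e-13 F/cm
Step 2: tox in cm = 14.42 nm * 1e-7 = 1.4420e-06 cm
Step 3: Cox = 3.45306e-13 / 1.4420e-06 = 2.39e-07 F/cm^2

2.39e-07


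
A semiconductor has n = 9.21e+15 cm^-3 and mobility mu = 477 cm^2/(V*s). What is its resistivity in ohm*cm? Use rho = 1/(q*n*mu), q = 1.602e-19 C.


Step 1: sigma = q * n * mu = 1.602e-19 * 9.21e+15 * 477 = 7.03786e-01 S/cm
Step 2: rho = 1 / sigma = 1 / 7.03786e-01 = 1.421 ohm*cm

1.421


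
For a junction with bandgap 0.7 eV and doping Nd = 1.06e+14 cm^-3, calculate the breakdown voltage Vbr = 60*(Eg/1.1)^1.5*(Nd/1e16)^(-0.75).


Step 1: Eg/1.1 = 0.7/1.1 = 0.636364
Step 2: (Eg/1.1)^1.5 = 0.636364^1.5 = 0.507643
Step 3: (Nd/1e16)^(-0.75) = (0.0106)^(-0.75) = 30.270570
Step 4: Vbr = 60 * 0.507643 * 30.270570 = 922.0 V

922.0


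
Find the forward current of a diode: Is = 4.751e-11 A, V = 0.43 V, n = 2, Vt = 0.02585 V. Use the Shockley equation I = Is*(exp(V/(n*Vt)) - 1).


Step 1: V/(n*Vt) = 0.43/(2*0.02585) = 8.3172
Step 2: exp(8.3172) = 4.0937e+03
Step 3: I = 4.751e-11 * (4.0937e+03 - 1) = 1.94e-07 A

1.94e-07


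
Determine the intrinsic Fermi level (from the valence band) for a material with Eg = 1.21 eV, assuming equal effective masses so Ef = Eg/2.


Step 1: For an intrinsic semiconductor, the Fermi level sits at midgap.
Step 2: Ef = Eg / 2 = 1.21 / 2 = 0.605 eV

0.605


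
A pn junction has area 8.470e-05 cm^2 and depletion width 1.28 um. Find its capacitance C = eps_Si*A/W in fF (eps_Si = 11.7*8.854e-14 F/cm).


Step 1: eps_Si = 11.7 * 8.854e-14 = 1.035918e-12 F/cm
Step 2: W in cm = 1.28 * 1e-4 = 1.28e-04 cm
Step 3: C = 1.035918e-12 * 8.470e-05 / 1.28e-04 = 6.854864e-13 F
Step 4: C = 685.49 fF

685.49


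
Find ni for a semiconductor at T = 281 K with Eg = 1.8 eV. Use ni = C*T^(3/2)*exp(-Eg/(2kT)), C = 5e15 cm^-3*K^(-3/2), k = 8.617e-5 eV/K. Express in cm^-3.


Step 1: Compute kT = 8.617e-5 * 281 = 0.02421377 eV
Step 2: Exponent = -Eg/(2kT) = -1.8/(2*0.02421377) = -37.16893
Step 3: T^(3/2) = 281^1.5 = 4710.42
Step 4: ni = 5e15 * 4710.42 * exp(-37.16893) = 1.70e+03 cm^-3

1.70e+03


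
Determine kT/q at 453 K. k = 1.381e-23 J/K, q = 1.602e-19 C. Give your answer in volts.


Step 1: kT = 1.381e-23 * 453 = 6.25593e-21 J
Step 2: Vt = kT/q = 6.25593e-21 / 1.602e-19
Step 3: Vt = 0.03905 V

0.03905


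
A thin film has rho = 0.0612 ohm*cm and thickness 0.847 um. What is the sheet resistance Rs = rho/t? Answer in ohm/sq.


Step 1: Convert thickness to cm: t = 0.847 um = 8.4700e-05 cm
Step 2: Rs = rho / t = 0.0612 / 8.4700e-05
Step 3: Rs = 722.6 ohm/sq

722.6


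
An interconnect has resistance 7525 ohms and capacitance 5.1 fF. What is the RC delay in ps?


Step 1: tau = R * C
Step 2: tau = 7525 * 5.1 fF = 7525 * 5.1e-15 F
Step 3: tau = 3.83775e-11 s = 38.3775 ps

38.3775


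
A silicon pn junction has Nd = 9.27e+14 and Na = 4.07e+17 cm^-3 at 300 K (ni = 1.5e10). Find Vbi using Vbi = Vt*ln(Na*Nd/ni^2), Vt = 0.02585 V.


Step 1: Compute Na*Nd/ni^2 = 4.07e+17 * 9.27e+14 / (1.5e10)^2 = 1.6768e+12
Step 2: ln(1.6768e+12) = 28.1479
Step 3: Vbi = 0.02585 * 28.1479 = 0.728 V

0.728


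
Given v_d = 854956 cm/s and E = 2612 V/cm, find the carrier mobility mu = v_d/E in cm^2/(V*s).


Step 1: mu = v_d / E
Step 2: mu = 854956 / 2612
Step 3: mu = 327.32 cm^2/(V*s)

327.32


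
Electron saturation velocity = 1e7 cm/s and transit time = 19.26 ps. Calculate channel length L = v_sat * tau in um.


Step 1: tau in seconds = 19.26 ps * 1e-12 = 1.9260e-11 s
Step 2: L = v_sat * tau = 1e7 * 1.9260e-11 = 1.9260e-04 cm
Step 3: L in um = 1.9260e-04 * 1e4 = 1.926 um

1.926


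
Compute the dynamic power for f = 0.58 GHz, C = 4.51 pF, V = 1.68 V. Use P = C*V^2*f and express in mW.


Step 1: V^2 = 1.68^2 = 2.8224 V^2
Step 2: P = C*V^2*f = 4.51e-12 F * 2.8224 * 0.58e9 Hz
Step 3: P = 7.38283392e-03 W
Step 4: P = 7.383 mW

7.383


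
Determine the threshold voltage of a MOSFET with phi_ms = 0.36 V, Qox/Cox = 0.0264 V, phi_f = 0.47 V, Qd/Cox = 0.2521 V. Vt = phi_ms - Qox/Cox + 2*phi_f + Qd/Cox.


Step 1: Vt = phi_ms - Qox/Cox + 2*phi_f + Qd/Cox
Step 2: Vt = 0.36 - 0.0264 + 2*0.47 + 0.2521
Step 3: Vt = 0.36 - 0.0264 + 0.94 + 0.2521
Step 4: Vt = 1.5257 V

1.5257


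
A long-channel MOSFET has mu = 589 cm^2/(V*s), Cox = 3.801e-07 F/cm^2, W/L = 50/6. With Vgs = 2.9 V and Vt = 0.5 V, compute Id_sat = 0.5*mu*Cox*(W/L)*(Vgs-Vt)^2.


Step 1: Overdrive voltage Vov = Vgs - Vt = 2.9 - 0.5 = 2.4 V
Step 2: W/L = 50/6 = 8.33333
Step 3: Id = 0.5 * 589 * 3.801e-07 * 8.33333 * 2.4^2
Step 4: Id = 5.37e-03 A

5.37e-03


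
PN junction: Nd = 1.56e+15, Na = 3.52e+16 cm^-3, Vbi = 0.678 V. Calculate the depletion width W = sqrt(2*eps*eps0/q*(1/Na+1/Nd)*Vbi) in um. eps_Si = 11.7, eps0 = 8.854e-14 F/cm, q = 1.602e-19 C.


Step 1: 1/Na + 1/Nd = 1/3.52e+16 + 1/1.56e+15 = 6.69435e-16
Step 2: 2*eps*eps0/q = 2*11.7*8.854e-14/1.602e-19 = 1.293281e+07
Step 3: W^2 = 1.293281e+07 * 6.69435e-16 * 0.678 = 5.86990e-09
Step 4: W = sqrt(5.86990e-09) = 7.662e-05 cm = 0.7662 um

0.7662


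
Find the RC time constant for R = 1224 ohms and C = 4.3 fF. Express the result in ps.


Step 1: tau = R * C
Step 2: tau = 1224 * 4.3 fF = 1224 * 4.3e-15 F
Step 3: tau = 5.2632e-12 s = 5.2632 ps

5.2632


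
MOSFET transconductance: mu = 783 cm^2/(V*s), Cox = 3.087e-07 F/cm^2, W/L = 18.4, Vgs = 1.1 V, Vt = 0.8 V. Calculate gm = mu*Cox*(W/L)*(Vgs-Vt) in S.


Step 1: Vov = Vgs - Vt = 1.1 - 0.8 = 0.3 V
Step 2: gm = mu * Cox * (W/L) * Vov
Step 3: gm = 783 * 3.087e-07 * 18.4 * 0.3 = 1.33e-03 S

1.33e-03


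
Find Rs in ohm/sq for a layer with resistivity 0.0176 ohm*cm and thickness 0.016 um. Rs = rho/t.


Step 1: Convert thickness to cm: t = 0.016 um = 1.6000e-06 cm
Step 2: Rs = rho / t = 0.0176 / 1.6000e-06
Step 3: Rs = 11000.0 ohm/sq

11000.0


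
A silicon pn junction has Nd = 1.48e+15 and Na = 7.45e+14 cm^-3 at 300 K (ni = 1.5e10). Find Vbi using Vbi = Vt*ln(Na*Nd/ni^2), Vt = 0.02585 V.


Step 1: Compute Na*Nd/ni^2 = 7.45e+14 * 1.48e+15 / (1.5e10)^2 = 4.9004e+09
Step 2: ln(4.9004e+09) = 22.3126
Step 3: Vbi = 0.02585 * 22.3126 = 0.577 V

0.577


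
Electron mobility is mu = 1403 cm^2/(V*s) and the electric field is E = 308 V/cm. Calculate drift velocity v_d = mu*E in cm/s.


Step 1: v_d = mu * E
Step 2: v_d = 1403 * 308 = 432124
Step 3: v_d = 4.32e+05 cm/s

4.32e+05


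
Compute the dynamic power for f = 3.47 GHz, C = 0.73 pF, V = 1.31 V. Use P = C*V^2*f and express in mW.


Step 1: V^2 = 1.31^2 = 1.7161 V^2
Step 2: P = C*V^2*f = 0.73e-12 F * 1.7161 * 3.47e9 Hz
Step 3: P = 4.34705291e-03 W
Step 4: P = 4.347 mW

4.347


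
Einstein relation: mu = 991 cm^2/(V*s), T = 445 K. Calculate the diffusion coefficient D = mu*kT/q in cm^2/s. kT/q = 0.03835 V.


Step 1: D = mu * (kT/q)
Step 2: D = 991 * 0.03835
Step 3: D = 38.0 cm^2/s

38.0


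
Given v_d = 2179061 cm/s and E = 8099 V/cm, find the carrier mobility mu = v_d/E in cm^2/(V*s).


Step 1: mu = v_d / E
Step 2: mu = 2179061 / 8099
Step 3: mu = 269.05 cm^2/(V*s)

269.05


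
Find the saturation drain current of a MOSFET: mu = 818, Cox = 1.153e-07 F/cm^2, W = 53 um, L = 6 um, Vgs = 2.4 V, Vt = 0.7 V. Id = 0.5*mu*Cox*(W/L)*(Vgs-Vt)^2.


Step 1: Overdrive voltage Vov = Vgs - Vt = 2.4 - 0.7 = 1.7 V
Step 2: W/L = 53/6 = 8.83333
Step 3: Id = 0.5 * 818 * 1.153e-07 * 8.83333 * 1.7^2
Step 4: Id = 1.20e-03 A

1.20e-03


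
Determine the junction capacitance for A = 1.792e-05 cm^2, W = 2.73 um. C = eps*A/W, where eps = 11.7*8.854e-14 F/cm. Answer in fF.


Step 1: eps_Si = 11.7 * 8.854e-14 = 1.035918e-12 F/cm
Step 2: W in cm = 2.73 * 1e-4 = 2.73e-04 cm
Step 3: C = 1.035918e-12 * 1.792e-05 / 2.73e-04 = 6.799872e-14 F
Step 4: C = 68.0 fF

68.0


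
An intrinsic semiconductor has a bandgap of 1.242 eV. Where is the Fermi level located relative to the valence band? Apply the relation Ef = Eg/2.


Step 1: For an intrinsic semiconductor, the Fermi level sits at midgap.
Step 2: Ef = Eg / 2 = 1.242 / 2 = 0.621 eV

0.621


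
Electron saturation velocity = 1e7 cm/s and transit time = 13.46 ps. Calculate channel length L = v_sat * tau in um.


Step 1: tau in seconds = 13.46 ps * 1e-12 = 1.3460e-11 s
Step 2: L = v_sat * tau = 1e7 * 1.3460e-11 = 1.3460e-04 cm
Step 3: L in um = 1.3460e-04 * 1e4 = 1.346 um

1.346


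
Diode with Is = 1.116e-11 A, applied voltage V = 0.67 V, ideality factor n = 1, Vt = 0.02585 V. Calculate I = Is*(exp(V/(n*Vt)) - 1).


Step 1: V/(n*Vt) = 0.67/(1*0.02585) = 25.9188
Step 2: exp(25.9188) = 1.8046e+11
Step 3: I = 1.116e-11 * (1.8046e+11 - 1) = 2.01e+00 A

2.01e+00


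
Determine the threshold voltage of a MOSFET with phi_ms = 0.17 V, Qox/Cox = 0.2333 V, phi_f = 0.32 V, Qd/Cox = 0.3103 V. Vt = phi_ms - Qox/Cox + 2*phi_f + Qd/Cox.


Step 1: Vt = phi_ms - Qox/Cox + 2*phi_f + Qd/Cox
Step 2: Vt = 0.17 - 0.2333 + 2*0.32 + 0.3103
Step 3: Vt = 0.17 - 0.2333 + 0.64 + 0.3103
Step 4: Vt = 0.887 V

0.887


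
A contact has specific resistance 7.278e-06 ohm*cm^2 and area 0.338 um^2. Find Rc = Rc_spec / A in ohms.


Step 1: Convert area to cm^2: 0.338 um^2 = 3.3800e-09 cm^2
Step 2: Rc = Rc_spec / A = 7.278e-06 / 3.3800e-09
Step 3: Rc = 2.15e+03 ohms

2.15e+03


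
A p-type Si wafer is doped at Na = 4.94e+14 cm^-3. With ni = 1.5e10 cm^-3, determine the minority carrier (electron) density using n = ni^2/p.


Step 1: Majority hole concentration p ≈ Na = 4.94e+14 cm^-3
Step 2: n = ni^2 / Na = (1.5e10)^2 / 4.94e+14
Step 3: n = 4.55e+05 cm^-3

4.55e+05


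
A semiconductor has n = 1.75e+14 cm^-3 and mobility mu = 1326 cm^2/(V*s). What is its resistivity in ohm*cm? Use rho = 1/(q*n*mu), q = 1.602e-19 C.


Step 1: sigma = q * n * mu = 1.602e-19 * 1.75e+14 * 1326 = 3.71744e-02 S/cm
Step 2: rho = 1 / sigma = 1 / 3.71744e-02 = 26.9 ohm*cm

26.9


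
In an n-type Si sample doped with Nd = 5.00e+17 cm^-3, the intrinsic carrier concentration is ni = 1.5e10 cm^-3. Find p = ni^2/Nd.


Step 1: Since Nd >> ni, n ≈ Nd = 5.00e+17 cm^-3
Step 2: p = ni^2 / n = (1.5e10)^2 / 5.00e+17
Step 3: p = 2.25e20 / 5.00e+17 = 4.50e+02 cm^-3

4.50e+02


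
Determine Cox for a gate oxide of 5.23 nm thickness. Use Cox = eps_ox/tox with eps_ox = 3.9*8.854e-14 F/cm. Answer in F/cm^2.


Step 1: eps_ox = 3.9 * 8.854e-14 = 3.45306e-13 F/cm
Step 2: tox in cm = 5.23 nm * 1e-7 = 5.2300e-07 cm
Step 3: Cox = 3.45306e-13 / 5.2300e-07 = 6.60e-07 F/cm^2

6.60e-07


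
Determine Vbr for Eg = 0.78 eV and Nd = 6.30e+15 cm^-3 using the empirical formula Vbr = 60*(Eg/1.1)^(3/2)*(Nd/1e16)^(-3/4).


Step 1: Eg/1.1 = 0.78/1.1 = 0.709091
Step 2: (Eg/1.1)^1.5 = 0.709091^1.5 = 0.597108
Step 3: (Nd/1e16)^(-0.75) = (0.63)^(-0.75) = 1.414147
Step 4: Vbr = 60 * 0.597108 * 1.414147 = 50.7 V

50.7


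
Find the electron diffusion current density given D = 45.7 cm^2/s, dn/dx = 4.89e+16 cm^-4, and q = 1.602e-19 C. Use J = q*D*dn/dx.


Step 1: J = q * D * (dn/dx)
Step 2: J = 1.602e-19 * 45.7 * 4.89e+16
Step 3: J = 3.58e-01 A/cm^2

3.58e-01


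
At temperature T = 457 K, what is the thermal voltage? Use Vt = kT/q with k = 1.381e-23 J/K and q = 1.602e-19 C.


Step 1: kT = 1.381e-23 * 457 = 6.31117e-21 J
Step 2: Vt = kT/q = 6.31117e-21 / 1.602e-19
Step 3: Vt = 0.0394 V

0.0394


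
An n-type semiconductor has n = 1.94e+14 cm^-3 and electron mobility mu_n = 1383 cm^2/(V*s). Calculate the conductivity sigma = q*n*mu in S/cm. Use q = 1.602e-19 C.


Step 1: sigma = q * n * mu
Step 2: sigma = 1.602e-19 * 1.94e+14 * 1383
Step 3: sigma = 4.298e-02 S/cm

4.298e-02


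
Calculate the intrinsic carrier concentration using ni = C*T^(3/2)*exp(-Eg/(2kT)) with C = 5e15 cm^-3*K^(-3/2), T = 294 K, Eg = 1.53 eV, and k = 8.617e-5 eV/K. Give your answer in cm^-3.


Step 1: Compute kT = 8.617e-5 * 294 = 0.02533398 eV
Step 2: Exponent = -Eg/(2kT) = -1.53/(2*0.02533398) = -30.19660
Step 3: T^(3/2) = 294^1.5 = 5041.05
Step 4: ni = 5e15 * 5041.05 * exp(-30.19660) = 1.94e+06 cm^-3

1.94e+06


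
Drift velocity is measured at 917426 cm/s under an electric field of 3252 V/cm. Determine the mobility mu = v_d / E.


Step 1: mu = v_d / E
Step 2: mu = 917426 / 3252
Step 3: mu = 282.11 cm^2/(V*s)

282.11


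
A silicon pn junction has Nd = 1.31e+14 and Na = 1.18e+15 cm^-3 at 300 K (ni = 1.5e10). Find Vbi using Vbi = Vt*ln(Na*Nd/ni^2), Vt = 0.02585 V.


Step 1: Compute Na*Nd/ni^2 = 1.18e+15 * 1.31e+14 / (1.5e10)^2 = 6.8702e+08
Step 2: ln(6.8702e+08) = 20.3479
Step 3: Vbi = 0.02585 * 20.3479 = 0.526 V

0.526


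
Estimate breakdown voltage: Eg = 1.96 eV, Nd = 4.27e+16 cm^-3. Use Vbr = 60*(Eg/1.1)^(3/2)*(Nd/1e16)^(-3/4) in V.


Step 1: Eg/1.1 = 1.96/1.1 = 1.781818
Step 2: (Eg/1.1)^1.5 = 1.781818^1.5 = 2.378455
Step 3: (Nd/1e16)^(-0.75) = (4.27)^(-0.75) = 0.336650
Step 4: Vbr = 60 * 2.378455 * 0.336650 = 48.0 V

48.0


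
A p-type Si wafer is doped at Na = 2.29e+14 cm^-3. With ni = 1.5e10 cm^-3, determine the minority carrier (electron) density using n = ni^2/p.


Step 1: Majority hole concentration p ≈ Na = 2.29e+14 cm^-3
Step 2: n = ni^2 / Na = (1.5e10)^2 / 2.29e+14
Step 3: n = 9.83e+05 cm^-3

9.83e+05


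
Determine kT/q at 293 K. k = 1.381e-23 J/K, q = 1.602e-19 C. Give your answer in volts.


Step 1: kT = 1.381e-23 * 293 = 4.04633e-21 J
Step 2: Vt = kT/q = 4.04633e-21 / 1.602e-19
Step 3: Vt = 0.02526 V

0.02526


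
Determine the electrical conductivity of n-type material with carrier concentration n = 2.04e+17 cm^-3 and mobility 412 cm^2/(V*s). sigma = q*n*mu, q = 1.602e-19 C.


Step 1: sigma = q * n * mu
Step 2: sigma = 1.602e-19 * 2.04e+17 * 412
Step 3: sigma = 1.346e+01 S/cm

1.346e+01


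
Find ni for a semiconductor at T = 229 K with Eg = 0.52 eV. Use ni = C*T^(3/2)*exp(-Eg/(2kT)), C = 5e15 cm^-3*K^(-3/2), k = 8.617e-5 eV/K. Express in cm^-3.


Step 1: Compute kT = 8.617e-5 * 229 = 0.01973293 eV
Step 2: Exponent = -Eg/(2kT) = -0.52/(2*0.01973293) = -13.17594
Step 3: T^(3/2) = 229^1.5 = 3465.40
Step 4: ni = 5e15 * 3465.40 * exp(-13.17594) = 3.28e+13 cm^-3

3.28e+13


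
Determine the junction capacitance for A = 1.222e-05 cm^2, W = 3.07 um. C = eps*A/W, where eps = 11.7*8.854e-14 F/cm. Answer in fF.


Step 1: eps_Si = 11.7 * 8.854e-14 = 1.035918e-12 F/cm
Step 2: W in cm = 3.07 * 1e-4 = 3.07e-04 cm
Step 3: C = 1.035918e-12 * 1.222e-05 / 3.07e-04 = 4.123426e-14 F
Step 4: C = 41.23 fF

41.23


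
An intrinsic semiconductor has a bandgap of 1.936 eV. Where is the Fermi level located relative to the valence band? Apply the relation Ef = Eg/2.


Step 1: For an intrinsic semiconductor, the Fermi level sits at midgap.
Step 2: Ef = Eg / 2 = 1.936 / 2 = 0.968 eV

0.968


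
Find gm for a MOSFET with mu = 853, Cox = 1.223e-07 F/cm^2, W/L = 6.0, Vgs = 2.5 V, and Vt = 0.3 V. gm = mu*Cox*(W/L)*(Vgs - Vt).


Step 1: Vov = Vgs - Vt = 2.5 - 0.3 = 2.2 V
Step 2: gm = mu * Cox * (W/L) * Vov
Step 3: gm = 853 * 1.223e-07 * 6.0 * 2.2 = 1.38e-03 S

1.38e-03


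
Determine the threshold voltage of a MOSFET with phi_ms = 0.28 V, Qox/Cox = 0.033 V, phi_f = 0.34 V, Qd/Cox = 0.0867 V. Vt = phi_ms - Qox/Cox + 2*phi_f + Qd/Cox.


Step 1: Vt = phi_ms - Qox/Cox + 2*phi_f + Qd/Cox
Step 2: Vt = 0.28 - 0.033 + 2*0.34 + 0.0867
Step 3: Vt = 0.28 - 0.033 + 0.68 + 0.0867
Step 4: Vt = 1.0137 V

1.0137


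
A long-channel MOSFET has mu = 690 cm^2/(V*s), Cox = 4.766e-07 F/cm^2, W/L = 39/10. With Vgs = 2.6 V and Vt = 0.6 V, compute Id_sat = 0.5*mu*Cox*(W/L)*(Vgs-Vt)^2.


Step 1: Overdrive voltage Vov = Vgs - Vt = 2.6 - 0.6 = 2.0 V
Step 2: W/L = 39/10 = 3.9
Step 3: Id = 0.5 * 690 * 4.766e-07 * 3.9 * 2.0^2
Step 4: Id = 2.57e-03 A

2.57e-03


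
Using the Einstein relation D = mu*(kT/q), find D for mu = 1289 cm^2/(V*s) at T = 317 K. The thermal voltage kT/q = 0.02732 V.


Step 1: D = mu * (kT/q)
Step 2: D = 1289 * 0.02732
Step 3: D = 35.22 cm^2/s

35.22


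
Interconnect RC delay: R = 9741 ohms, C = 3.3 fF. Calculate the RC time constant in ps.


Step 1: tau = R * C
Step 2: tau = 9741 * 3.3 fF = 9741 * 3.3e-15 F
Step 3: tau = 3.21453e-11 s = 32.1453 ps

32.1453


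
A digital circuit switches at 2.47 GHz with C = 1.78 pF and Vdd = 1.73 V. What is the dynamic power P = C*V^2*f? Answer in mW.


Step 1: V^2 = 1.73^2 = 2.9929 V^2
Step 2: P = C*V^2*f = 1.78e-12 F * 2.9929 * 2.47e9 Hz
Step 3: P = 1.315858414e-02 W
Step 4: P = 13.159 mW

13.159


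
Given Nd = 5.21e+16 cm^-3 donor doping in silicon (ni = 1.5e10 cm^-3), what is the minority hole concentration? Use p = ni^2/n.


Step 1: Since Nd >> ni, n ≈ Nd = 5.21e+16 cm^-3
Step 2: p = ni^2 / n = (1.5e10)^2 / 5.21e+16
Step 3: p = 2.25e20 / 5.21e+16 = 4.32e+03 cm^-3

4.32e+03


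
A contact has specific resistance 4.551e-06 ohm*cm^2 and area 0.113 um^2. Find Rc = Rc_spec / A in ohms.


Step 1: Convert area to cm^2: 0.113 um^2 = 1.1300e-09 cm^2
Step 2: Rc = Rc_spec / A = 4.551e-06 / 1.1300e-09
Step 3: Rc = 4.03e+03 ohms

4.03e+03


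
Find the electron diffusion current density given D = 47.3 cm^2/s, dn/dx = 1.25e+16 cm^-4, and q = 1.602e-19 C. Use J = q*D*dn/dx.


Step 1: J = q * D * (dn/dx)
Step 2: J = 1.602e-19 * 47.3 * 1.25e+16
Step 3: J = 9.47e-02 A/cm^2

9.47e-02


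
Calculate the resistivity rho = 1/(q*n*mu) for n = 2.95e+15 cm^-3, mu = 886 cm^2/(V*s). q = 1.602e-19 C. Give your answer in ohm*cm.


Step 1: sigma = q * n * mu = 1.602e-19 * 2.95e+15 * 886 = 4.18715e-01 S/cm
Step 2: rho = 1 / sigma = 1 / 4.18715e-01 = 2.388 ohm*cm

2.388


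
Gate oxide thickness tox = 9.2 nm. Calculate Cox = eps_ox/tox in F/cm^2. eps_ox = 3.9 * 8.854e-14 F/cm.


Step 1: eps_ox = 3.9 * 8.854e-14 = 3.45306e-13 F/cm
Step 2: tox in cm = 9.2 nm * 1e-7 = 9.2000e-07 cm
Step 3: Cox = 3.45306e-13 / 9.2000e-07 = 3.75e-07 F/cm^2

3.75e-07


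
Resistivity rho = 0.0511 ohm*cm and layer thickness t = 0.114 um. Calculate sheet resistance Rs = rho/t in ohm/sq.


Step 1: Convert thickness to cm: t = 0.114 um = 1.1400e-05 cm
Step 2: Rs = rho / t = 0.0511 / 1.1400e-05
Step 3: Rs = 4482.5 ohm/sq

4482.5


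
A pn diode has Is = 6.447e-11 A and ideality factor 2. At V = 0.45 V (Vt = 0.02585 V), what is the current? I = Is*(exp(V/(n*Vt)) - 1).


Step 1: V/(n*Vt) = 0.45/(2*0.02585) = 8.7041
Step 2: exp(8.7041) = 6.0276e+03
Step 3: I = 6.447e-11 * (6.0276e+03 - 1) = 3.89e-07 A

3.89e-07


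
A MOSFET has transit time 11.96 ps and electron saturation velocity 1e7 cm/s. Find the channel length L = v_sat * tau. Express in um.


Step 1: tau in seconds = 11.96 ps * 1e-12 = 1.1960e-11 s
Step 2: L = v_sat * tau = 1e7 * 1.1960e-11 = 1.1960e-04 cm
Step 3: L in um = 1.1960e-04 * 1e4 = 1.196 um

1.196


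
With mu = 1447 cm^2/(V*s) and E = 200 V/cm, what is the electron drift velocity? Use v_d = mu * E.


Step 1: v_d = mu * E
Step 2: v_d = 1447 * 200 = 289400
Step 3: v_d = 2.89e+05 cm/s

2.89e+05


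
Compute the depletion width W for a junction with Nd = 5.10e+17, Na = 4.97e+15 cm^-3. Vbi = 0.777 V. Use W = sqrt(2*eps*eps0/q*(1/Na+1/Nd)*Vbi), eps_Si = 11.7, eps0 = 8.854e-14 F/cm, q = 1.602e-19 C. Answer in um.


Step 1: 1/Na + 1/Nd = 1/4.97e+15 + 1/5.10e+17 = 2.03168e-16
Step 2: 2*eps*eps0/q = 2*11.7*8.854e-14/1.602e-19 = 1.293281e+07
Step 3: W^2 = 1.293281e+07 * 2.03168e-16 * 0.777 = 2.04159e-09
Step 4: W = sqrt(2.04159e-09) = 4.518e-05 cm = 0.4518 um

0.4518


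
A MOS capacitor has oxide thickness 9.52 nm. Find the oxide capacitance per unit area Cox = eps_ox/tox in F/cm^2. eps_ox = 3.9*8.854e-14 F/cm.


Step 1: eps_ox = 3.9 * 8.854e-14 = 3.45306e-13 F/cm
Step 2: tox in cm = 9.52 nm * 1e-7 = 9.5200e-07 cm
Step 3: Cox = 3.45306e-13 / 9.5200e-07 = 3.63e-07 F/cm^2

3.63e-07


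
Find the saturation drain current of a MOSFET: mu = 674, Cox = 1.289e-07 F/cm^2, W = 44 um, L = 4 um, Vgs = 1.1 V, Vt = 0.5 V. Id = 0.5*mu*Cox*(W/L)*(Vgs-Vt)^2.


Step 1: Overdrive voltage Vov = Vgs - Vt = 1.1 - 0.5 = 0.6 V
Step 2: W/L = 44/4 = 11
Step 3: Id = 0.5 * 674 * 1.289e-07 * 11 * 0.6^2
Step 4: Id = 1.72e-04 A

1.72e-04


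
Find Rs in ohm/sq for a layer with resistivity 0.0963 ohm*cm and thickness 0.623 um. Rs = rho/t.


Step 1: Convert thickness to cm: t = 0.623 um = 6.2300e-05 cm
Step 2: Rs = rho / t = 0.0963 / 6.2300e-05
Step 3: Rs = 1545.7 ohm/sq

1545.7


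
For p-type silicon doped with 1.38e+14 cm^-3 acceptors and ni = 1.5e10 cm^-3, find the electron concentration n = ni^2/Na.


Step 1: Majority hole concentration p ≈ Na = 1.38e+14 cm^-3
Step 2: n = ni^2 / Na = (1.5e10)^2 / 1.38e+14
Step 3: n = 1.63e+06 cm^-3

1.63e+06


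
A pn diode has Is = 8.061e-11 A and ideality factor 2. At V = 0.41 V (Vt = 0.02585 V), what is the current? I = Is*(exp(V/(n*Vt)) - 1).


Step 1: V/(n*Vt) = 0.41/(2*0.02585) = 7.9304
Step 2: exp(7.9304) = 2.7805e+03
Step 3: I = 8.061e-11 * (2.7805e+03 - 1) = 2.24e-07 A

2.24e-07


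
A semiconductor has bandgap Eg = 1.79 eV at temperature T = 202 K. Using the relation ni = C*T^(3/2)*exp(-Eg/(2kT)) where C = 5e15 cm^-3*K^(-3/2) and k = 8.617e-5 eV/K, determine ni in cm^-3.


Step 1: Compute kT = 8.617e-5 * 202 = 0.01740634 eV
Step 2: Exponent = -Eg/(2kT) = -1.79/(2*0.01740634) = -51.41805
Step 3: T^(3/2) = 202^1.5 = 2870.96
Step 4: ni = 5e15 * 2870.96 * exp(-51.41805) = 6.71e-04 cm^-3

6.71e-04


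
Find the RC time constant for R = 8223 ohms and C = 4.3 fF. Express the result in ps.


Step 1: tau = R * C
Step 2: tau = 8223 * 4.3 fF = 8223 * 4.3e-15 F
Step 3: tau = 3.53589e-11 s = 35.3589 ps

35.3589


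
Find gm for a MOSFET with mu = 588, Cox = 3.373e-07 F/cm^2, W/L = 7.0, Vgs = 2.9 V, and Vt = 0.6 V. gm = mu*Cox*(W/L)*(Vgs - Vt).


Step 1: Vov = Vgs - Vt = 2.9 - 0.6 = 2.3 V
Step 2: gm = mu * Cox * (W/L) * Vov
Step 3: gm = 588 * 3.373e-07 * 7.0 * 2.3 = 3.19e-03 S

3.19e-03


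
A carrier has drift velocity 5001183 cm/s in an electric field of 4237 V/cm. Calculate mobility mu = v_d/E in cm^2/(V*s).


Step 1: mu = v_d / E
Step 2: mu = 5001183 / 4237
Step 3: mu = 1180.36 cm^2/(V*s)

1180.36


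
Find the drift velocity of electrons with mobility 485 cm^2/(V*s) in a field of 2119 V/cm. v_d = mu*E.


Step 1: v_d = mu * E
Step 2: v_d = 485 * 2119 = 1027715
Step 3: v_d = 1.03e+06 cm/s

1.03e+06


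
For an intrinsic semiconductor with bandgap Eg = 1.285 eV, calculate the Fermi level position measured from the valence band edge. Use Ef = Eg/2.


Step 1: For an intrinsic semiconductor, the Fermi level sits at midgap.
Step 2: Ef = Eg / 2 = 1.285 / 2 = 0.6425 eV

0.6425


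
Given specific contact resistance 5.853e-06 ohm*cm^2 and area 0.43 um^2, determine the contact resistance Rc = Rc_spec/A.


Step 1: Convert area to cm^2: 0.43 um^2 = 4.3000e-09 cm^2
Step 2: Rc = Rc_spec / A = 5.853e-06 / 4.3000e-09
Step 3: Rc = 1.36e+03 ohms

1.36e+03


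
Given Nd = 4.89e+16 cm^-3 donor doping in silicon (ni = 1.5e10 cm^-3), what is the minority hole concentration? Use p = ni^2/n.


Step 1: Since Nd >> ni, n ≈ Nd = 4.89e+16 cm^-3
Step 2: p = ni^2 / n = (1.5e10)^2 / 4.89e+16
Step 3: p = 2.25e20 / 4.89e+16 = 4.60e+03 cm^-3

4.60e+03


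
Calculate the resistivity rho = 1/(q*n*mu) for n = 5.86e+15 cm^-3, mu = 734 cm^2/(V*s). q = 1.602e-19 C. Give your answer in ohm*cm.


Step 1: sigma = q * n * mu = 1.602e-19 * 5.86e+15 * 734 = 6.89059e-01 S/cm
Step 2: rho = 1 / sigma = 1 / 6.89059e-01 = 1.451 ohm*cm

1.451


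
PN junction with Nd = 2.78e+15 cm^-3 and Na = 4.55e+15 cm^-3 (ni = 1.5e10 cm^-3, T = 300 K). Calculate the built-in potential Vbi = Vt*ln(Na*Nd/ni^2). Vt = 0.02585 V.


Step 1: Compute Na*Nd/ni^2 = 4.55e+15 * 2.78e+15 / (1.5e10)^2 = 5.6218e+10
Step 2: ln(5.6218e+10) = 24.7525
Step 3: Vbi = 0.02585 * 24.7525 = 0.64 V

0.64


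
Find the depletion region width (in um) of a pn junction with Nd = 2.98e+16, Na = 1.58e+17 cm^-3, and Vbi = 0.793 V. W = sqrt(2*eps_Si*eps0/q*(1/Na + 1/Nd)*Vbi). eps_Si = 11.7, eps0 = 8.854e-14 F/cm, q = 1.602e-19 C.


Step 1: 1/Na + 1/Nd = 1/1.58e+17 + 1/2.98e+16 = 3.98862e-17
Step 2: 2*eps*eps0/q = 2*11.7*8.854e-14/1.602e-19 = 1.293281e+07
Step 3: W^2 = 1.293281e+07 * 3.98862e-17 * 0.793 = 4.09062e-10
Step 4: W = sqrt(4.09062e-10) = 2.023e-05 cm = 0.2023 um

0.2023


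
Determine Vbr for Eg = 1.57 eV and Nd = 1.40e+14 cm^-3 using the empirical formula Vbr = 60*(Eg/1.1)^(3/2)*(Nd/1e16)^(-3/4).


Step 1: Eg/1.1 = 1.57/1.1 = 1.427273
Step 2: (Eg/1.1)^1.5 = 1.427273^1.5 = 1.705142
Step 3: (Nd/1e16)^(-0.75) = (0.014)^(-0.75) = 24.569933
Step 4: Vbr = 60 * 1.705142 * 24.569933 = 2513.7 V

2513.7


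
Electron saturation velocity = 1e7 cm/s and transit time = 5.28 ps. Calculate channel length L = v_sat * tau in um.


Step 1: tau in seconds = 5.28 ps * 1e-12 = 5.2800e-12 s
Step 2: L = v_sat * tau = 1e7 * 5.2800e-12 = 5.2800e-05 cm
Step 3: L in um = 5.2800e-05 * 1e4 = 0.528 um

0.528


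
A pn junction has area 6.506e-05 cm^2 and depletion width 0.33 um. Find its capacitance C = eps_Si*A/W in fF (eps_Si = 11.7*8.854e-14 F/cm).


Step 1: eps_Si = 11.7 * 8.854e-14 = 1.035918e-12 F/cm
Step 2: W in cm = 0.33 * 1e-4 = 3.30e-05 cm
Step 3: C = 1.035918e-12 * 6.506e-05 / 3.30e-05 = 2.042328e-12 F
Step 4: C = 2042.33 fF

2042.33


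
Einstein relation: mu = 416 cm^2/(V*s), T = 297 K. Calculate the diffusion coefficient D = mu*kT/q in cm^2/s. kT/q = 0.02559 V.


Step 1: D = mu * (kT/q)
Step 2: D = 416 * 0.02559
Step 3: D = 10.65 cm^2/s

10.65


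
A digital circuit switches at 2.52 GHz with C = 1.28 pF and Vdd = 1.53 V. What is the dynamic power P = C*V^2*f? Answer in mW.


Step 1: V^2 = 1.53^2 = 2.3409 V^2
Step 2: P = C*V^2*f = 1.28e-12 F * 2.3409 * 2.52e9 Hz
Step 3: P = 7.55080704e-03 W
Step 4: P = 7.551 mW

7.551


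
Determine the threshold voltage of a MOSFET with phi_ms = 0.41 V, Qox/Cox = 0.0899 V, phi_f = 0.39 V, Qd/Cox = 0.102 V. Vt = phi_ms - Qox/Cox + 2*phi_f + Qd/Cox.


Step 1: Vt = phi_ms - Qox/Cox + 2*phi_f + Qd/Cox
Step 2: Vt = 0.41 - 0.0899 + 2*0.39 + 0.102
Step 3: Vt = 0.41 - 0.0899 + 0.78 + 0.102
Step 4: Vt = 1.2021 V

1.2021


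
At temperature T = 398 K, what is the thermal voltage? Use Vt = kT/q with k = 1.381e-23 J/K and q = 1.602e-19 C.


Step 1: kT = 1.381e-23 * 398 = 5.49638e-21 J
Step 2: Vt = kT/q = 5.49638e-21 / 1.602e-19
Step 3: Vt = 0.03431 V

0.03431


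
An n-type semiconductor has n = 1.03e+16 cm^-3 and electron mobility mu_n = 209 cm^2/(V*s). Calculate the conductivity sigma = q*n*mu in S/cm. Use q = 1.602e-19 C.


Step 1: sigma = q * n * mu
Step 2: sigma = 1.602e-19 * 1.03e+16 * 209
Step 3: sigma = 3.449e-01 S/cm

3.449e-01


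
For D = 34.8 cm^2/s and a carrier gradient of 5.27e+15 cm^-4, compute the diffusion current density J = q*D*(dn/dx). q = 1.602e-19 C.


Step 1: J = q * D * (dn/dx)
Step 2: J = 1.602e-19 * 34.8 * 5.27e+15
Step 3: J = 2.94e-02 A/cm^2

2.94e-02


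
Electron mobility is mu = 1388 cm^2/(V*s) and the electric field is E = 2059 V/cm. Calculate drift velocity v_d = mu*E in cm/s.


Step 1: v_d = mu * E
Step 2: v_d = 1388 * 2059 = 2857892
Step 3: v_d = 2.86e+06 cm/s

2.86e+06


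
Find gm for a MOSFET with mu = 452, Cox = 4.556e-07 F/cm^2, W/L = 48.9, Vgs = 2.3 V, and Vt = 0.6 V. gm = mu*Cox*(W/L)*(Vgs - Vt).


Step 1: Vov = Vgs - Vt = 2.3 - 0.6 = 1.7 V
Step 2: gm = mu * Cox * (W/L) * Vov
Step 3: gm = 452 * 4.556e-07 * 48.9 * 1.7 = 1.71e-02 S

1.71e-02


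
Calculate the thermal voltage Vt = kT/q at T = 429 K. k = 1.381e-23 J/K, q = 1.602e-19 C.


Step 1: kT = 1.381e-23 * 429 = 5.92449e-21 J
Step 2: Vt = kT/q = 5.92449e-21 / 1.602e-19
Step 3: Vt = 0.03698 V

0.03698


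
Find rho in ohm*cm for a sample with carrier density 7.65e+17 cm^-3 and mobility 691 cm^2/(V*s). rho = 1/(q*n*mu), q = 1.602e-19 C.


Step 1: sigma = q * n * mu = 1.602e-19 * 7.65e+17 * 691 = 8.46841e+01 S/cm
Step 2: rho = 1 / sigma = 1 / 8.46841e+01 = 0.01181 ohm*cm

0.01181


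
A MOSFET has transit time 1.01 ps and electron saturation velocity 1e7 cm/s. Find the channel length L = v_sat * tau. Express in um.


Step 1: tau in seconds = 1.01 ps * 1e-12 = 1.0100e-12 s
Step 2: L = v_sat * tau = 1e7 * 1.0100e-12 = 1.0100e-05 cm
Step 3: L in um = 1.0100e-05 * 1e4 = 0.101 um

0.101


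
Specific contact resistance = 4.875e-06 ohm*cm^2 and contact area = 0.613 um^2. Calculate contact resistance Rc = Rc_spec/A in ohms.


Step 1: Convert area to cm^2: 0.613 um^2 = 6.1300e-09 cm^2
Step 2: Rc = Rc_spec / A = 4.875e-06 / 6.1300e-09
Step 3: Rc = 7.95e+02 ohms

7.95e+02


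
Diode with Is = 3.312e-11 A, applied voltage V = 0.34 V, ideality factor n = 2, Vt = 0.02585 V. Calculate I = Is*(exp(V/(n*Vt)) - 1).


Step 1: V/(n*Vt) = 0.34/(2*0.02585) = 6.5764
Step 2: exp(6.5764) = 7.1795e+02
Step 3: I = 3.312e-11 * (7.1795e+02 - 1) = 2.37e-08 A

2.37e-08


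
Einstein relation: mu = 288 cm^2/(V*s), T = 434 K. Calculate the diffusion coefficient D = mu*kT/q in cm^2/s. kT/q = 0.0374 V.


Step 1: D = mu * (kT/q)
Step 2: D = 288 * 0.0374
Step 3: D = 10.77 cm^2/s

10.77


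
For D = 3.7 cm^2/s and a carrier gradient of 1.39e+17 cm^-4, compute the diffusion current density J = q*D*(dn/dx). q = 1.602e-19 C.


Step 1: J = q * D * (dn/dx)
Step 2: J = 1.602e-19 * 3.7 * 1.39e+17
Step 3: J = 8.24e-02 A/cm^2

8.24e-02


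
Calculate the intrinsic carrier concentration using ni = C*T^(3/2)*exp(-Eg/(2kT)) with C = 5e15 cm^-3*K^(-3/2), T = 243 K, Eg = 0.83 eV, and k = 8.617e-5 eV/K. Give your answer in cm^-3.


Step 1: Compute kT = 8.617e-5 * 243 = 0.02093931 eV
Step 2: Exponent = -Eg/(2kT) = -0.83/(2*0.02093931) = -19.81918
Step 3: T^(3/2) = 243^1.5 = 3788.00
Step 4: ni = 5e15 * 3788.00 * exp(-19.81918) = 4.68e+10 cm^-3

4.68e+10


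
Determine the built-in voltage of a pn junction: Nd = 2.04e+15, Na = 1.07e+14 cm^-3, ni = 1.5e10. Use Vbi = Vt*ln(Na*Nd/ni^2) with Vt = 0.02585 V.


Step 1: Compute Na*Nd/ni^2 = 1.07e+14 * 2.04e+15 / (1.5e10)^2 = 9.7013e+08
Step 2: ln(9.7013e+08) = 20.6929
Step 3: Vbi = 0.02585 * 20.6929 = 0.535 V

0.535


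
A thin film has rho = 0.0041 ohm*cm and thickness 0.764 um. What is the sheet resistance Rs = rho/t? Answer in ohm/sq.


Step 1: Convert thickness to cm: t = 0.764 um = 7.6400e-05 cm
Step 2: Rs = rho / t = 0.0041 / 7.6400e-05
Step 3: Rs = 53.7 ohm/sq

53.7


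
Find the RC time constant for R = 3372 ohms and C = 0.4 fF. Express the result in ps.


Step 1: tau = R * C
Step 2: tau = 3372 * 0.4 fF = 3372 * 4.0e-16 F
Step 3: tau = 1.3488e-12 s = 1.3488 ps

1.3488


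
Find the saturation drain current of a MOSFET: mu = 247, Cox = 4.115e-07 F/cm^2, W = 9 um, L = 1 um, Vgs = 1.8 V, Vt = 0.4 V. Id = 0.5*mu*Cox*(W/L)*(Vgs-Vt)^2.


Step 1: Overdrive voltage Vov = Vgs - Vt = 1.8 - 0.4 = 1.4 V
Step 2: W/L = 9/1 = 9
Step 3: Id = 0.5 * 247 * 4.115e-07 * 9 * 1.4^2
Step 4: Id = 8.96e-04 A

8.96e-04


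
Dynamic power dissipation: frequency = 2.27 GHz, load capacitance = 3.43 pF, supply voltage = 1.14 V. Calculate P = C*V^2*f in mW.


Step 1: V^2 = 1.14^2 = 1.2996 V^2
Step 2: P = C*V^2*f = 3.43e-12 F * 1.2996 * 2.27e9 Hz
Step 3: P = 1.011881556e-02 W
Step 4: P = 10.119 mW

10.119


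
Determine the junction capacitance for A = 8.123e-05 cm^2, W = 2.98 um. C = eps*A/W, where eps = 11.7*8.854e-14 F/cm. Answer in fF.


Step 1: eps_Si = 11.7 * 8.854e-14 = 1.035918e-12 F/cm
Step 2: W in cm = 2.98 * 1e-4 = 2.98e-04 cm
Step 3: C = 1.035918e-12 * 8.123e-05 / 2.98e-04 = 2.823746e-13 F
Step 4: C = 282.37 fF

282.37


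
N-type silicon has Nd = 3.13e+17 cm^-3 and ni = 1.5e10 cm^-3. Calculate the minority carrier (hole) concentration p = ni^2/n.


Step 1: Since Nd >> ni, n ≈ Nd = 3.13e+17 cm^-3
Step 2: p = ni^2 / n = (1.5e10)^2 / 3.13e+17
Step 3: p = 2.25e20 / 3.13e+17 = 7.19e+02 cm^-3

7.19e+02


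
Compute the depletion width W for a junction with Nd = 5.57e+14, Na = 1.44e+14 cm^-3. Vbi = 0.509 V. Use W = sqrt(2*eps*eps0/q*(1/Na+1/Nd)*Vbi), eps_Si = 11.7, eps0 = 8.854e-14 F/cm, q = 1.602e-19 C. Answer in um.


Step 1: 1/Na + 1/Nd = 1/1.44e+14 + 1/5.57e+14 = 8.73978e-15
Step 2: 2*eps*eps0/q = 2*11.7*8.854e-14/1.602e-19 = 1.293281e+07
Step 3: W^2 = 1.293281e+07 * 8.73978e-15 * 0.509 = 5.75322e-08
Step 4: W = sqrt(5.75322e-08) = 2.399e-04 cm = 2.399 um

2.399


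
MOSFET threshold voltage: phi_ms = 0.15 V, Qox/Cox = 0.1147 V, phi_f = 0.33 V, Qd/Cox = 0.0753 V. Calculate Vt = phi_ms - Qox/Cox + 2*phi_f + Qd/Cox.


Step 1: Vt = phi_ms - Qox/Cox + 2*phi_f + Qd/Cox
Step 2: Vt = 0.15 - 0.1147 + 2*0.33 + 0.0753
Step 3: Vt = 0.15 - 0.1147 + 0.66 + 0.0753
Step 4: Vt = 0.7706 V

0.7706


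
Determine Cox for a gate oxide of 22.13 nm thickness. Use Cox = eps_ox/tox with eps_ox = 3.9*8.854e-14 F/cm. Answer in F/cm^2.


Step 1: eps_ox = 3.9 * 8.854e-14 = 3.45306e-13 F/cm
Step 2: tox in cm = 22.13 nm * 1e-7 = 2.2130e-06 cm
Step 3: Cox = 3.45306e-13 / 2.2130e-06 = 1.56e-07 F/cm^2

1.56e-07


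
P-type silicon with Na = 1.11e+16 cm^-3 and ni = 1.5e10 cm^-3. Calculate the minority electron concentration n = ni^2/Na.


Step 1: Majority hole concentration p ≈ Na = 1.11e+16 cm^-3
Step 2: n = ni^2 / Na = (1.5e10)^2 / 1.11e+16
Step 3: n = 2.03e+04 cm^-3

2.03e+04


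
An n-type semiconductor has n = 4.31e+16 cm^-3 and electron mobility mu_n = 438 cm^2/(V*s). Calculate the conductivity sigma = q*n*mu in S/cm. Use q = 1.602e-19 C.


Step 1: sigma = q * n * mu
Step 2: sigma = 1.602e-19 * 4.31e+16 * 438
Step 3: sigma = 3.024e+00 S/cm

3.024e+00


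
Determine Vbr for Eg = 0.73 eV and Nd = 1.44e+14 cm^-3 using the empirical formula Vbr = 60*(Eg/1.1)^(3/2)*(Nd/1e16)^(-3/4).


Step 1: Eg/1.1 = 0.73/1.1 = 0.663636
Step 2: (Eg/1.1)^1.5 = 0.663636^1.5 = 0.540623
Step 3: (Nd/1e16)^(-0.75) = (0.0144)^(-0.75) = 24.056261
Step 4: Vbr = 60 * 0.540623 * 24.056261 = 780.3 V

780.3


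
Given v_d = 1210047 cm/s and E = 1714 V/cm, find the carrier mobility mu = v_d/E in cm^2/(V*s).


Step 1: mu = v_d / E
Step 2: mu = 1210047 / 1714
Step 3: mu = 705.98 cm^2/(V*s)

705.98


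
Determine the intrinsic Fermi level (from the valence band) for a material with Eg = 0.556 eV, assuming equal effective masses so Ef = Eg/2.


Step 1: For an intrinsic semiconductor, the Fermi level sits at midgap.
Step 2: Ef = Eg / 2 = 0.556 / 2 = 0.278 eV

0.278


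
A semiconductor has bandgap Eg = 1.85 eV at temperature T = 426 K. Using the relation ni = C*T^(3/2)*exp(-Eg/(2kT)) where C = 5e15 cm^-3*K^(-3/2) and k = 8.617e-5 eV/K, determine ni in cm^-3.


Step 1: Compute kT = 8.617e-5 * 426 = 0.03670842 eV
Step 2: Exponent = -Eg/(2kT) = -1.85/(2*0.03670842) = -25.19858
Step 3: T^(3/2) = 426^1.5 = 8792.54
Step 4: ni = 5e15 * 8792.54 * exp(-25.19858) = 5.01e+08 cm^-3

5.01e+08


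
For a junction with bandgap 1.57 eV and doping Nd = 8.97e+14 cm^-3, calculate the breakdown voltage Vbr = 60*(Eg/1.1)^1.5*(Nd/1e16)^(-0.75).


Step 1: Eg/1.1 = 1.57/1.1 = 1.427273
Step 2: (Eg/1.1)^1.5 = 1.427273^1.5 = 1.705142
Step 3: (Nd/1e16)^(-0.75) = (0.0897)^(-0.75) = 6.101065
Step 4: Vbr = 60 * 1.705142 * 6.101065 = 624.2 V

624.2


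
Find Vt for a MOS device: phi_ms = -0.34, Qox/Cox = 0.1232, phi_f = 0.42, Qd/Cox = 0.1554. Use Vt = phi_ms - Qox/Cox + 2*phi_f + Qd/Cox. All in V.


Step 1: Vt = phi_ms - Qox/Cox + 2*phi_f + Qd/Cox
Step 2: Vt = -0.34 - 0.1232 + 2*0.42 + 0.1554
Step 3: Vt = -0.34 - 0.1232 + 0.84 + 0.1554
Step 4: Vt = 0.5322 V

0.5322


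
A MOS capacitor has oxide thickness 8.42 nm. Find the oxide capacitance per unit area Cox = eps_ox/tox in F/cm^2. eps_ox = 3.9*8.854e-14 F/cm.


Step 1: eps_ox = 3.9 * 8.854e-14 = 3.45306e-13 F/cm
Step 2: tox in cm = 8.42 nm * 1e-7 = 8.4200e-07 cm
Step 3: Cox = 3.45306e-13 / 8.4200e-07 = 4.10e-07 F/cm^2

4.10e-07


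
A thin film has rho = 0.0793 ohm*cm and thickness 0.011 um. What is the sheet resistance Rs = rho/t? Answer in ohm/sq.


Step 1: Convert thickness to cm: t = 0.011 um = 1.1000e-06 cm
Step 2: Rs = rho / t = 0.0793 / 1.1000e-06
Step 3: Rs = 72090.9 ohm/sq

72090.9


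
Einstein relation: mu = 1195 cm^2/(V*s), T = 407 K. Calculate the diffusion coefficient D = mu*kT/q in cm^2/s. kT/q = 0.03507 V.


Step 1: D = mu * (kT/q)
Step 2: D = 1195 * 0.03507
Step 3: D = 41.91 cm^2/s

41.91


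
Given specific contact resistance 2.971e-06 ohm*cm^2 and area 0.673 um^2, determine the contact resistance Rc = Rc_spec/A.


Step 1: Convert area to cm^2: 0.673 um^2 = 6.7300e-09 cm^2
Step 2: Rc = Rc_spec / A = 2.971e-06 / 6.7300e-09
Step 3: Rc = 4.41e+02 ohms

4.41e+02


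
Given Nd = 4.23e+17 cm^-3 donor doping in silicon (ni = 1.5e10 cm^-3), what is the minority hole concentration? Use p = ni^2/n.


Step 1: Since Nd >> ni, n ≈ Nd = 4.23e+17 cm^-3
Step 2: p = ni^2 / n = (1.5e10)^2 / 4.23e+17
Step 3: p = 2.25e20 / 4.23e+17 = 5.32e+02 cm^-3

5.32e+02


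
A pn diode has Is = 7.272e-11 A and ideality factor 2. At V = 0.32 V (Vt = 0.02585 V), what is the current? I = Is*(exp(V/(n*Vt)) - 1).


Step 1: V/(n*Vt) = 0.32/(2*0.02585) = 6.1896
Step 2: exp(6.1896) = 4.8765e+02
Step 3: I = 7.272e-11 * (4.8765e+02 - 1) = 3.54e-08 A

3.54e-08


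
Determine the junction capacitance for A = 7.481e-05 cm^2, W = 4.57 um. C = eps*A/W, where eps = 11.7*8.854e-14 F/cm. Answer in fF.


Step 1: eps_Si = 11.7 * 8.854e-14 = 1.035918e-12 F/cm
Step 2: W in cm = 4.57 * 1e-4 = 4.57e-04 cm
Step 3: C = 1.035918e-12 * 7.481e-05 / 4.57e-04 = 1.695777e-13 F
Step 4: C = 169.58 fF

169.58


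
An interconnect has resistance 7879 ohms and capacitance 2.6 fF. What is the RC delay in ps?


Step 1: tau = R * C
Step 2: tau = 7879 * 2.6 fF = 7879 * 2.6e-15 F
Step 3: tau = 2.04854e-11 s = 20.4854 ps

20.4854
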